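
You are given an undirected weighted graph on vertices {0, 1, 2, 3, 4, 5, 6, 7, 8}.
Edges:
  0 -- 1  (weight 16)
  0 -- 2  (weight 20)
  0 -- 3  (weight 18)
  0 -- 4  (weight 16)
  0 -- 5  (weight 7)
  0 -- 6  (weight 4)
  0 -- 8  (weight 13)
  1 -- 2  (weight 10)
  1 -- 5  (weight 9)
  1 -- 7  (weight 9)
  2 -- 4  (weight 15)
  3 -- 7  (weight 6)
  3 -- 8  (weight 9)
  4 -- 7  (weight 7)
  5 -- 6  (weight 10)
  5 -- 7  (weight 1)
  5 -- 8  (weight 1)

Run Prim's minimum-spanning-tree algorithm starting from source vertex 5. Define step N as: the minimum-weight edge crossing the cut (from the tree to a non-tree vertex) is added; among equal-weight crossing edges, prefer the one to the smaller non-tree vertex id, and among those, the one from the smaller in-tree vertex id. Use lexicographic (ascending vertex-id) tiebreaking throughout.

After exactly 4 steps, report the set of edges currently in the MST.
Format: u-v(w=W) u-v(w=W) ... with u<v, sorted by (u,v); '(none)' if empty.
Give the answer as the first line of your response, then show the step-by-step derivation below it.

0-5(w=7) 3-7(w=6) 5-7(w=1) 5-8(w=1)

step 1: add edge 5-7 (w=1); MST = {5-7(w=1)}
step 2: add edge 5-8 (w=1); MST = {5-7(w=1) 5-8(w=1)}
step 3: add edge 3-7 (w=6); MST = {3-7(w=6) 5-7(w=1) 5-8(w=1)}
step 4: add edge 0-5 (w=7); MST = {0-5(w=7) 3-7(w=6) 5-7(w=1) 5-8(w=1)}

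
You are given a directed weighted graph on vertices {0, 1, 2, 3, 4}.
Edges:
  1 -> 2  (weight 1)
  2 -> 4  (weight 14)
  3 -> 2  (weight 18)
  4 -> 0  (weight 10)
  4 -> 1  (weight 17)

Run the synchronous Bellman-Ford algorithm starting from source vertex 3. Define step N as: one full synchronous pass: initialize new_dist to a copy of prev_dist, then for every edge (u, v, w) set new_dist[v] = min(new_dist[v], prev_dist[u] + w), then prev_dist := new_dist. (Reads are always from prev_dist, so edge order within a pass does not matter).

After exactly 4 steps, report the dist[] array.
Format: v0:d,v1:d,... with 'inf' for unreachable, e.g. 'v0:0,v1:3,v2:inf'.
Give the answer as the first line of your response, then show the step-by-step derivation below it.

v0:42,v1:49,v2:18,v3:0,v4:32

step 1: dist = v0:inf,v1:inf,v2:18,v3:0,v4:inf
step 2: dist = v0:inf,v1:inf,v2:18,v3:0,v4:32
step 3: dist = v0:42,v1:49,v2:18,v3:0,v4:32
step 4: dist = v0:42,v1:49,v2:18,v3:0,v4:32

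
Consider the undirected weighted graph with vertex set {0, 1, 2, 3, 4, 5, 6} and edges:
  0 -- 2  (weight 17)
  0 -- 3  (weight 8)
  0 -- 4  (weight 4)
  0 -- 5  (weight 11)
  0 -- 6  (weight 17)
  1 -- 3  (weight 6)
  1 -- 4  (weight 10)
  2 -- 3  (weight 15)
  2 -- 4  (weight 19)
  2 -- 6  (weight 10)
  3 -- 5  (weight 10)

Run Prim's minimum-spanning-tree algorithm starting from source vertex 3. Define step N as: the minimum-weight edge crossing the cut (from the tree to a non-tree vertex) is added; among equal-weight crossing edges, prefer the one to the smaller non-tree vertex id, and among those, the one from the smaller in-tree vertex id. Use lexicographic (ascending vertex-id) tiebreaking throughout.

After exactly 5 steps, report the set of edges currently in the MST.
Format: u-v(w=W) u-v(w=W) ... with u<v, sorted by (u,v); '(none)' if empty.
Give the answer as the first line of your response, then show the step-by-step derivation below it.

0-3(w=8) 0-4(w=4) 1-3(w=6) 2-3(w=15) 3-5(w=10)

step 1: add edge 1-3 (w=6); MST = {1-3(w=6)}
step 2: add edge 0-3 (w=8); MST = {0-3(w=8) 1-3(w=6)}
step 3: add edge 0-4 (w=4); MST = {0-3(w=8) 0-4(w=4) 1-3(w=6)}
step 4: add edge 3-5 (w=10); MST = {0-3(w=8) 0-4(w=4) 1-3(w=6) 3-5(w=10)}
step 5: add edge 2-3 (w=15); MST = {0-3(w=8) 0-4(w=4) 1-3(w=6) 2-3(w=15) 3-5(w=10)}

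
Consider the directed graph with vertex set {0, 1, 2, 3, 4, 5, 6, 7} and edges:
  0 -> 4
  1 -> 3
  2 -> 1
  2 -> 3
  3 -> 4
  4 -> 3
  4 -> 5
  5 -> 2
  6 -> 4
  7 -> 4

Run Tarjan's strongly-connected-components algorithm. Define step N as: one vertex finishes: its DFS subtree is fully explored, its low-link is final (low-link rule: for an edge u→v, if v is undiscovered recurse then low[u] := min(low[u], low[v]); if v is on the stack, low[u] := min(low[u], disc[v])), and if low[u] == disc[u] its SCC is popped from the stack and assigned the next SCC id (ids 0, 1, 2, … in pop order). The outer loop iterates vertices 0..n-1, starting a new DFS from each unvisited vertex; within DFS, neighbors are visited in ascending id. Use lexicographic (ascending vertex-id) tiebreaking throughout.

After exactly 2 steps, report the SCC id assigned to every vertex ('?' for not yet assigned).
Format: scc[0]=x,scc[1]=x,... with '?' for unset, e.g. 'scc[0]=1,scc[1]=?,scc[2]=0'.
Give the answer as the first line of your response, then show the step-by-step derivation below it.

scc[0]=?,scc[1]=?,scc[2]=?,scc[3]=?,scc[4]=?,scc[5]=?,scc[6]=?,scc[7]=?

step 1: low=(low[0]=0,low[1]=?,low[2]=?,low[3]=1,low[4]=1,low[5]=?,low[6]=?,low[7]=?); scc=(scc[0]=?,scc[1]=?,scc[2]=?,scc[3]=?,scc[4]=?,scc[5]=?,scc[6]=?,scc[7]=?)
step 2: low=(low[0]=0,low[1]=2,low[2]=4,low[3]=1,low[4]=1,low[5]=3,low[6]=?,low[7]=?); scc=(scc[0]=?,scc[1]=?,scc[2]=?,scc[3]=?,scc[4]=?,scc[5]=?,scc[6]=?,scc[7]=?)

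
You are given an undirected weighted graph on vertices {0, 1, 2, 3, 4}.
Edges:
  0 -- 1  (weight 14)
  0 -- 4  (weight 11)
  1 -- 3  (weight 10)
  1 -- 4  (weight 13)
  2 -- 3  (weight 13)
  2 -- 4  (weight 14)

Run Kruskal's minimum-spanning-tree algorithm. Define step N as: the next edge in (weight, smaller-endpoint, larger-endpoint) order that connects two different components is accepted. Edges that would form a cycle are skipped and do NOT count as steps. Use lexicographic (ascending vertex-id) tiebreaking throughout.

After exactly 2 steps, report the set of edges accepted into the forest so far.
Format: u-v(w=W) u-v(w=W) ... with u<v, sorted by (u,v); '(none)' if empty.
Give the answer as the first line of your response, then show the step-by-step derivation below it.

0-4(w=11) 1-3(w=10)

step 1: add edge 1-3 (w=10); MST = {1-3(w=10)}
step 2: add edge 0-4 (w=11); MST = {0-4(w=11) 1-3(w=10)}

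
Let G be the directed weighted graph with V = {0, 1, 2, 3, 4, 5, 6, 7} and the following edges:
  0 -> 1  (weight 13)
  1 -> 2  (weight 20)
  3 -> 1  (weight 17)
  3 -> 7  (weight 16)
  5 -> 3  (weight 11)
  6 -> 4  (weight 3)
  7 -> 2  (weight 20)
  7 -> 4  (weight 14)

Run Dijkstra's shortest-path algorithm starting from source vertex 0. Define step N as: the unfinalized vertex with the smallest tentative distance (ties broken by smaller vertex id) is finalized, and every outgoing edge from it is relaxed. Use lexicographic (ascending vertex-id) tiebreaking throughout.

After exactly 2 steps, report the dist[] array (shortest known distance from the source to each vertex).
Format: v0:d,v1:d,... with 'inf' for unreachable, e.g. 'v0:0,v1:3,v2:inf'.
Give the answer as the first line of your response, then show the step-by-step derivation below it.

v0:0,v1:13,v2:33,v3:inf,v4:inf,v5:inf,v6:inf,v7:inf

step 1: dist = v0:0,v1:13,v2:inf,v3:inf,v4:inf,v5:inf,v6:inf,v7:inf
step 2: dist = v0:0,v1:13,v2:33,v3:inf,v4:inf,v5:inf,v6:inf,v7:inf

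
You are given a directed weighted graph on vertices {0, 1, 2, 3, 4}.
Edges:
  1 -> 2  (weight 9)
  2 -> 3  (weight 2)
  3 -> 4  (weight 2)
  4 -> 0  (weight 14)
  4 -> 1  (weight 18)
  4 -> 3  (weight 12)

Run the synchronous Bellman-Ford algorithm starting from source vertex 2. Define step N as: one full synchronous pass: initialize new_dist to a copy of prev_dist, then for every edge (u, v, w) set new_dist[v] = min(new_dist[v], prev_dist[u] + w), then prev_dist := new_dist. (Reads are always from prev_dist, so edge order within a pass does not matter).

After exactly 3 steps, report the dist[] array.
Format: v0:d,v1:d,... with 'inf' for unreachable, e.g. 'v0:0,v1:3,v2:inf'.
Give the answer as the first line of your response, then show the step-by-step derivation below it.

v0:18,v1:22,v2:0,v3:2,v4:4

step 1: dist = v0:inf,v1:inf,v2:0,v3:2,v4:inf
step 2: dist = v0:inf,v1:inf,v2:0,v3:2,v4:4
step 3: dist = v0:18,v1:22,v2:0,v3:2,v4:4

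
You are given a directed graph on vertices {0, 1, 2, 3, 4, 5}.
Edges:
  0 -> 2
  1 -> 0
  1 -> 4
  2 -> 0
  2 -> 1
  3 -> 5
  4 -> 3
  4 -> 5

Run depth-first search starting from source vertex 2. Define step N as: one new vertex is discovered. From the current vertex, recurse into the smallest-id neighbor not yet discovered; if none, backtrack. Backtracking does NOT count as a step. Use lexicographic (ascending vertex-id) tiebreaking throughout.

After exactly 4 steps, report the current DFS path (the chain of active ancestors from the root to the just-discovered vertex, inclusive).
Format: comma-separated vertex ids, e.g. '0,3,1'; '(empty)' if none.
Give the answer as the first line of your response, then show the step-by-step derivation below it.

2,1,4

step 1: discover 2; path=2; order=2
step 2: discover 0; path=2>0; order=2,0
step 3: discover 1; path=2>1; order=2,0,1
step 4: discover 4; path=2>1>4; order=2,0,1,4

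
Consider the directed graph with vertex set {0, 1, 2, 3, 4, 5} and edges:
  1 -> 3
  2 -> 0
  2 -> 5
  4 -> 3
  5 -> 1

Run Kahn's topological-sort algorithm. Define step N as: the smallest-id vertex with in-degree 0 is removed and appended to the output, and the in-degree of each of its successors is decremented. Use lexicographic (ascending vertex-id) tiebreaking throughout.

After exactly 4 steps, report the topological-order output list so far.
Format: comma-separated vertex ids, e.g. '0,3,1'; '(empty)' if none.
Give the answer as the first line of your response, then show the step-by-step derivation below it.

2,0,4,5

step 1: output 2; order=[2]; indeg=(0,1,0,2,0,0)
step 2: output 0; order=[2,0]; indeg=(0,1,0,2,0,0)
step 3: output 4; order=[2,0,4]; indeg=(0,1,0,1,0,0)
step 4: output 5; order=[2,0,4,5]; indeg=(0,0,0,1,0,0)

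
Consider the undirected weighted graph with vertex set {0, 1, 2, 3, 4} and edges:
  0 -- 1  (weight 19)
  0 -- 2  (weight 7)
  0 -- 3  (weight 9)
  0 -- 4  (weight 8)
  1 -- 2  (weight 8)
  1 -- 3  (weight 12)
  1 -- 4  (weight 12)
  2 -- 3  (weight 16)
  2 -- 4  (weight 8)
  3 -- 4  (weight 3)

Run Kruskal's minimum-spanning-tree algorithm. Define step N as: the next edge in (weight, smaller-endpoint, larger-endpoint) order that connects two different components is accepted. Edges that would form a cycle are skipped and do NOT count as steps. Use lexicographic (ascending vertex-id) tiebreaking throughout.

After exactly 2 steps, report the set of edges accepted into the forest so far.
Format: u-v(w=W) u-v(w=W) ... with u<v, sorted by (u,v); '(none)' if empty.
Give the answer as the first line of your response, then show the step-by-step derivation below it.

0-2(w=7) 3-4(w=3)

step 1: add edge 3-4 (w=3); MST = {3-4(w=3)}
step 2: add edge 0-2 (w=7); MST = {0-2(w=7) 3-4(w=3)}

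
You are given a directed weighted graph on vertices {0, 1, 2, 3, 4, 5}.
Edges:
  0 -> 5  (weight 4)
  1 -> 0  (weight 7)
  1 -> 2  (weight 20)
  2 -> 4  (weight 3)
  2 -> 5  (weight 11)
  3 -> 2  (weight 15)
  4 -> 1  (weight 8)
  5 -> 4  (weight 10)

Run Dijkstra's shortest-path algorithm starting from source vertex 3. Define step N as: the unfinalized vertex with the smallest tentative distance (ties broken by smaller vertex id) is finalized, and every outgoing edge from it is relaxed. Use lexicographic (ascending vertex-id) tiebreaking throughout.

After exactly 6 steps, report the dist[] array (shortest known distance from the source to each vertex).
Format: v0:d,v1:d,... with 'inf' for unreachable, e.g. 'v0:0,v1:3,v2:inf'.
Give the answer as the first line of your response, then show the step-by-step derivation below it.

v0:33,v1:26,v2:15,v3:0,v4:18,v5:26

step 1: dist = v0:inf,v1:inf,v2:15,v3:0,v4:inf,v5:inf
step 2: dist = v0:inf,v1:inf,v2:15,v3:0,v4:18,v5:26
step 3: dist = v0:inf,v1:26,v2:15,v3:0,v4:18,v5:26
step 4: dist = v0:33,v1:26,v2:15,v3:0,v4:18,v5:26
step 5: dist = v0:33,v1:26,v2:15,v3:0,v4:18,v5:26
step 6: dist = v0:33,v1:26,v2:15,v3:0,v4:18,v5:26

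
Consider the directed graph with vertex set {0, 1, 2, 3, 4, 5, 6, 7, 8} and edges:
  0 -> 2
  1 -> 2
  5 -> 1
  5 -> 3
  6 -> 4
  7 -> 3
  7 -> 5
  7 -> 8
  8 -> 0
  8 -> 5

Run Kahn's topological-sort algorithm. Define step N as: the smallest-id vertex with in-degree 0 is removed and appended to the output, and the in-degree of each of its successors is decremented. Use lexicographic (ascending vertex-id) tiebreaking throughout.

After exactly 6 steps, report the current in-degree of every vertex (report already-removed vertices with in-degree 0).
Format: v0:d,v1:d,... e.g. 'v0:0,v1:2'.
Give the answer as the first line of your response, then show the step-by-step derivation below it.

v0:0,v1:0,v2:1,v3:0,v4:0,v5:0,v6:0,v7:0,v8:0

step 1: output 6; order=[6]; indeg=(1,1,2,2,0,2,0,0,1)
step 2: output 4; order=[6,4]; indeg=(1,1,2,2,0,2,0,0,1)
step 3: output 7; order=[6,4,7]; indeg=(1,1,2,1,0,1,0,0,0)
step 4: output 8; order=[6,4,7,8]; indeg=(0,1,2,1,0,0,0,0,0)
step 5: output 0; order=[6,4,7,8,0]; indeg=(0,1,1,1,0,0,0,0,0)
step 6: output 5; order=[6,4,7,8,0,5]; indeg=(0,0,1,0,0,0,0,0,0)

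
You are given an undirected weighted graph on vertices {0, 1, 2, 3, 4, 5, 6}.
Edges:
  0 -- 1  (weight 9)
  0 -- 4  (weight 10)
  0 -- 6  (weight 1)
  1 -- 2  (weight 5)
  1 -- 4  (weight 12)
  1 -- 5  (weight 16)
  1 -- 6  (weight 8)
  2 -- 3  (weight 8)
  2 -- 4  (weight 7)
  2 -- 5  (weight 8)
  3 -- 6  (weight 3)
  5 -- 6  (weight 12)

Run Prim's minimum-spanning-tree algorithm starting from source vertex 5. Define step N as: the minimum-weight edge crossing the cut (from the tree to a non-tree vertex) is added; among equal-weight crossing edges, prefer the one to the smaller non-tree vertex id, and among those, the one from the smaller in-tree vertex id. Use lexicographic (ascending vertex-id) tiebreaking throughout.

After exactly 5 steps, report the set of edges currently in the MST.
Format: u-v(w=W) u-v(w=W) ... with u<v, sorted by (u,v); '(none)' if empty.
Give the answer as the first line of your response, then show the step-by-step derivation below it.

1-2(w=5) 2-3(w=8) 2-4(w=7) 2-5(w=8) 3-6(w=3)

step 1: add edge 2-5 (w=8); MST = {2-5(w=8)}
step 2: add edge 1-2 (w=5); MST = {1-2(w=5) 2-5(w=8)}
step 3: add edge 2-4 (w=7); MST = {1-2(w=5) 2-4(w=7) 2-5(w=8)}
step 4: add edge 2-3 (w=8); MST = {1-2(w=5) 2-3(w=8) 2-4(w=7) 2-5(w=8)}
step 5: add edge 3-6 (w=3); MST = {1-2(w=5) 2-3(w=8) 2-4(w=7) 2-5(w=8) 3-6(w=3)}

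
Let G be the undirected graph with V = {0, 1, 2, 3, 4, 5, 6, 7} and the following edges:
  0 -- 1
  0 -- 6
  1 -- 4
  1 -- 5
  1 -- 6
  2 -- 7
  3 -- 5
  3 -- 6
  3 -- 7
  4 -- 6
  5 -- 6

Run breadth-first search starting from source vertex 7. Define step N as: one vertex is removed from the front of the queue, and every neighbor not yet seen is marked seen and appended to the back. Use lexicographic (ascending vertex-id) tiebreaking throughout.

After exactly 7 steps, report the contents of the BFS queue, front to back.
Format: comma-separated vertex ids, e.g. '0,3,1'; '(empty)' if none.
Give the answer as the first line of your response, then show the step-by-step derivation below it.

4

step 1: dequeue 7; queue=[2,3]; order=7
step 2: dequeue 2; queue=[3]; order=7,2
step 3: dequeue 3; queue=[5,6]; order=7,2,3
step 4: dequeue 5; queue=[6,1]; order=7,2,3,5
step 5: dequeue 6; queue=[1,0,4]; order=7,2,3,5,6
step 6: dequeue 1; queue=[0,4]; order=7,2,3,5,6,1
step 7: dequeue 0; queue=[4]; order=7,2,3,5,6,1,0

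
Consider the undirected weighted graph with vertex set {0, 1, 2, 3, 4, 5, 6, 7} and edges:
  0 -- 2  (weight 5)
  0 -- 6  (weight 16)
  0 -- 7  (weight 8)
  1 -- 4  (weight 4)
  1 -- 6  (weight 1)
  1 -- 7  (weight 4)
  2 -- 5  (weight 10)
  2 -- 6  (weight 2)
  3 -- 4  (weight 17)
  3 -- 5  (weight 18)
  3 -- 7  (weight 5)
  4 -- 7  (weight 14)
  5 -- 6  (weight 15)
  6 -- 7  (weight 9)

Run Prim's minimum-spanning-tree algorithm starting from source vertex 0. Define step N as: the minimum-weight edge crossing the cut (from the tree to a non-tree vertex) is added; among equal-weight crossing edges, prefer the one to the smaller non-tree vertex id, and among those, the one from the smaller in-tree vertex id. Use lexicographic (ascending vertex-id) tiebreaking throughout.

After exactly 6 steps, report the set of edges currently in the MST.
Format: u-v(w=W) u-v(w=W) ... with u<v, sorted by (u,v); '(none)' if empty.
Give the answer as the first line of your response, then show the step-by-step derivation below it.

0-2(w=5) 1-4(w=4) 1-6(w=1) 1-7(w=4) 2-6(w=2) 3-7(w=5)

step 1: add edge 0-2 (w=5); MST = {0-2(w=5)}
step 2: add edge 2-6 (w=2); MST = {0-2(w=5) 2-6(w=2)}
step 3: add edge 1-6 (w=1); MST = {0-2(w=5) 1-6(w=1) 2-6(w=2)}
step 4: add edge 1-4 (w=4); MST = {0-2(w=5) 1-4(w=4) 1-6(w=1) 2-6(w=2)}
step 5: add edge 1-7 (w=4); MST = {0-2(w=5) 1-4(w=4) 1-6(w=1) 1-7(w=4) 2-6(w=2)}
step 6: add edge 3-7 (w=5); MST = {0-2(w=5) 1-4(w=4) 1-6(w=1) 1-7(w=4) 2-6(w=2) 3-7(w=5)}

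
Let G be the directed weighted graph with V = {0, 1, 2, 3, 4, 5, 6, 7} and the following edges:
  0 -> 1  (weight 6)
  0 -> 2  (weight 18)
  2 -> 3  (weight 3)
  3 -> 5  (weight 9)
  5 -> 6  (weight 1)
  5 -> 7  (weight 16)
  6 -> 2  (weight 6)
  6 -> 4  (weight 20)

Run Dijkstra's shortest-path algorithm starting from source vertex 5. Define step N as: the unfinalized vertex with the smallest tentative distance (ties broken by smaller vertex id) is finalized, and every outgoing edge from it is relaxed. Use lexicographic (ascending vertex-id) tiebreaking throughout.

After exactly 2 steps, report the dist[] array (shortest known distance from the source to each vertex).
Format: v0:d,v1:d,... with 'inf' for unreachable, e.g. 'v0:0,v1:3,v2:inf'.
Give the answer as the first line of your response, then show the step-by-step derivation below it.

v0:inf,v1:inf,v2:7,v3:inf,v4:21,v5:0,v6:1,v7:16

step 1: dist = v0:inf,v1:inf,v2:inf,v3:inf,v4:inf,v5:0,v6:1,v7:16
step 2: dist = v0:inf,v1:inf,v2:7,v3:inf,v4:21,v5:0,v6:1,v7:16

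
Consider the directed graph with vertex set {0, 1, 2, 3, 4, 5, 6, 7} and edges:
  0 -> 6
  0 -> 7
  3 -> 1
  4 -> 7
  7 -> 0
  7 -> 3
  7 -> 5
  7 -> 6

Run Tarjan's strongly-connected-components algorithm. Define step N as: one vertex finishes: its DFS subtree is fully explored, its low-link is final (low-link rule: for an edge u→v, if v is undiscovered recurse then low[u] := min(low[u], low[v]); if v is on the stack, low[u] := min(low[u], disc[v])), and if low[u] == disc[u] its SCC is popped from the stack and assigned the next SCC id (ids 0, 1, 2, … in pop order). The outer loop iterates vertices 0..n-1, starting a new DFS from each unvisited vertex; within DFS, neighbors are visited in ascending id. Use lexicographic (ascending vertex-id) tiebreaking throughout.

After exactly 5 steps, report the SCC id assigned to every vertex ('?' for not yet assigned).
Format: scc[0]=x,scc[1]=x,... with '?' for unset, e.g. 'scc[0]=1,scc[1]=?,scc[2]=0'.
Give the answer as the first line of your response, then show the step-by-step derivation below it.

scc[0]=?,scc[1]=1,scc[2]=?,scc[3]=2,scc[4]=?,scc[5]=3,scc[6]=0,scc[7]=?

step 1: low=(low[0]=0,low[1]=?,low[2]=?,low[3]=?,low[4]=?,low[5]=?,low[6]=1,low[7]=?); scc=(scc[0]=?,scc[1]=?,scc[2]=?,scc[3]=?,scc[4]=?,scc[5]=?,scc[6]=0,scc[7]=?)
step 2: low=(low[0]=0,low[1]=4,low[2]=?,low[3]=3,low[4]=?,low[5]=?,low[6]=1,low[7]=0); scc=(scc[0]=?,scc[1]=1,scc[2]=?,scc[3]=?,scc[4]=?,scc[5]=?,scc[6]=0,scc[7]=?)
step 3: low=(low[0]=0,low[1]=4,low[2]=?,low[3]=3,low[4]=?,low[5]=?,low[6]=1,low[7]=0); scc=(scc[0]=?,scc[1]=1,scc[2]=?,scc[3]=2,scc[4]=?,scc[5]=?,scc[6]=0,scc[7]=?)
step 4: low=(low[0]=0,low[1]=4,low[2]=?,low[3]=3,low[4]=?,low[5]=5,low[6]=1,low[7]=0); scc=(scc[0]=?,scc[1]=1,scc[2]=?,scc[3]=2,scc[4]=?,scc[5]=3,scc[6]=0,scc[7]=?)
step 5: low=(low[0]=0,low[1]=4,low[2]=?,low[3]=3,low[4]=?,low[5]=5,low[6]=1,low[7]=0); scc=(scc[0]=?,scc[1]=1,scc[2]=?,scc[3]=2,scc[4]=?,scc[5]=3,scc[6]=0,scc[7]=?)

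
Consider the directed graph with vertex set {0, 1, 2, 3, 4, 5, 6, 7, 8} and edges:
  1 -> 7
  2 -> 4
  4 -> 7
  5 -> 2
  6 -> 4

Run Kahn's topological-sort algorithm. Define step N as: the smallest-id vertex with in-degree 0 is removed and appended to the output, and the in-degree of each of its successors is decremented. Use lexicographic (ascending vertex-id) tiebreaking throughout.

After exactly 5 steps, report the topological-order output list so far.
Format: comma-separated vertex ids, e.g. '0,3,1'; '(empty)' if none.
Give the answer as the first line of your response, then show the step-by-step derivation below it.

0,1,3,5,2

step 1: output 0; order=[0]; indeg=(0,0,1,0,2,0,0,2,0)
step 2: output 1; order=[0,1]; indeg=(0,0,1,0,2,0,0,1,0)
step 3: output 3; order=[0,1,3]; indeg=(0,0,1,0,2,0,0,1,0)
step 4: output 5; order=[0,1,3,5]; indeg=(0,0,0,0,2,0,0,1,0)
step 5: output 2; order=[0,1,3,5,2]; indeg=(0,0,0,0,1,0,0,1,0)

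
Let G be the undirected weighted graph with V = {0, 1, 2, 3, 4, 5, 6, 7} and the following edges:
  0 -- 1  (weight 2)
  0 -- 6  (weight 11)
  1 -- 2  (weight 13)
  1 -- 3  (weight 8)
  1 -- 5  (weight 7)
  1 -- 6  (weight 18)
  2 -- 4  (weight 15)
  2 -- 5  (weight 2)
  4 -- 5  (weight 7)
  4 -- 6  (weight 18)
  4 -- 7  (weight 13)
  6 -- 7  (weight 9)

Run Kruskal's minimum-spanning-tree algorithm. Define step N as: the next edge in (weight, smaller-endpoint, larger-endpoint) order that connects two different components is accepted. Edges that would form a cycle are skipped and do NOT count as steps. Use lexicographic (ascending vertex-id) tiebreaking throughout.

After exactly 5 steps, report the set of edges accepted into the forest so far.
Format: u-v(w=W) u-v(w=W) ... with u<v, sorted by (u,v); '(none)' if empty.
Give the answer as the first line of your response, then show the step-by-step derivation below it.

0-1(w=2) 1-3(w=8) 1-5(w=7) 2-5(w=2) 4-5(w=7)

step 1: add edge 0-1 (w=2); MST = {0-1(w=2)}
step 2: add edge 2-5 (w=2); MST = {0-1(w=2) 2-5(w=2)}
step 3: add edge 1-5 (w=7); MST = {0-1(w=2) 1-5(w=7) 2-5(w=2)}
step 4: add edge 4-5 (w=7); MST = {0-1(w=2) 1-5(w=7) 2-5(w=2) 4-5(w=7)}
step 5: add edge 1-3 (w=8); MST = {0-1(w=2) 1-3(w=8) 1-5(w=7) 2-5(w=2) 4-5(w=7)}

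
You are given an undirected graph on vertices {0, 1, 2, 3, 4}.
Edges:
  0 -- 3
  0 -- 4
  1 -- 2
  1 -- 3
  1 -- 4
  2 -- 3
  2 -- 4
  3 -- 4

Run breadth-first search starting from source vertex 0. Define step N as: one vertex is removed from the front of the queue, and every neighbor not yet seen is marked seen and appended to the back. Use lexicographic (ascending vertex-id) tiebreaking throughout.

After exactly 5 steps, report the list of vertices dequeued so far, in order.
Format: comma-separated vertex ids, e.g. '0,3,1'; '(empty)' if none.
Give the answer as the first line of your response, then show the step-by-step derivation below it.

0,3,4,1,2

step 1: dequeue 0; queue=[3,4]; order=0
step 2: dequeue 3; queue=[4,1,2]; order=0,3
step 3: dequeue 4; queue=[1,2]; order=0,3,4
step 4: dequeue 1; queue=[2]; order=0,3,4,1
step 5: dequeue 2; queue=[(empty)]; order=0,3,4,1,2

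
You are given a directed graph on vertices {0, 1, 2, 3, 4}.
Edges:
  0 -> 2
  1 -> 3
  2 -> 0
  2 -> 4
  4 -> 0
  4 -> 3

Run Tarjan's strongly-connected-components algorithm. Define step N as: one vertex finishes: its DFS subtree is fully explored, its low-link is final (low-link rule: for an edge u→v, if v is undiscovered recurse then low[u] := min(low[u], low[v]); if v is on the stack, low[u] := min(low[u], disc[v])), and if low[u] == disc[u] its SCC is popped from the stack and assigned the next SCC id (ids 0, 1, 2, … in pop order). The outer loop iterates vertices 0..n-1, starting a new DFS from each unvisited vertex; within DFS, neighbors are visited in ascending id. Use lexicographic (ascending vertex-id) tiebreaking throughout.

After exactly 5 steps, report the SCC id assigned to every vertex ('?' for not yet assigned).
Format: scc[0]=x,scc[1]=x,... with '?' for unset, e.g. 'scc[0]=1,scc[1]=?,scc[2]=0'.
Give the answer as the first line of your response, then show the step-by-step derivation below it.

scc[0]=1,scc[1]=2,scc[2]=1,scc[3]=0,scc[4]=1

step 1: low=(low[0]=0,low[1]=?,low[2]=0,low[3]=3,low[4]=0); scc=(scc[0]=?,scc[1]=?,scc[2]=?,scc[3]=0,scc[4]=?)
step 2: low=(low[0]=0,low[1]=?,low[2]=0,low[3]=3,low[4]=0); scc=(scc[0]=?,scc[1]=?,scc[2]=?,scc[3]=0,scc[4]=?)
step 3: low=(low[0]=0,low[1]=?,low[2]=0,low[3]=3,low[4]=0); scc=(scc[0]=?,scc[1]=?,scc[2]=?,scc[3]=0,scc[4]=?)
step 4: low=(low[0]=0,low[1]=?,low[2]=0,low[3]=3,low[4]=0); scc=(scc[0]=1,scc[1]=?,scc[2]=1,scc[3]=0,scc[4]=1)
step 5: low=(low[0]=0,low[1]=4,low[2]=0,low[3]=3,low[4]=0); scc=(scc[0]=1,scc[1]=2,scc[2]=1,scc[3]=0,scc[4]=1)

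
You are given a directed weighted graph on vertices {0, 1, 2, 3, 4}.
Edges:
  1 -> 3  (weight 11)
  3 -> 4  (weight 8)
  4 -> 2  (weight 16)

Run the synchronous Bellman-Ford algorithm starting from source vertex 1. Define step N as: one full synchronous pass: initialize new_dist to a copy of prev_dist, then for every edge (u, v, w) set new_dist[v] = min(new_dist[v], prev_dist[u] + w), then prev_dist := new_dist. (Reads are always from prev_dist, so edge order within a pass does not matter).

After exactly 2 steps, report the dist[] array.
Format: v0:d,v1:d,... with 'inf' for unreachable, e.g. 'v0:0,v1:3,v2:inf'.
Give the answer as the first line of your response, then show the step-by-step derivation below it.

v0:inf,v1:0,v2:inf,v3:11,v4:19

step 1: dist = v0:inf,v1:0,v2:inf,v3:11,v4:inf
step 2: dist = v0:inf,v1:0,v2:inf,v3:11,v4:19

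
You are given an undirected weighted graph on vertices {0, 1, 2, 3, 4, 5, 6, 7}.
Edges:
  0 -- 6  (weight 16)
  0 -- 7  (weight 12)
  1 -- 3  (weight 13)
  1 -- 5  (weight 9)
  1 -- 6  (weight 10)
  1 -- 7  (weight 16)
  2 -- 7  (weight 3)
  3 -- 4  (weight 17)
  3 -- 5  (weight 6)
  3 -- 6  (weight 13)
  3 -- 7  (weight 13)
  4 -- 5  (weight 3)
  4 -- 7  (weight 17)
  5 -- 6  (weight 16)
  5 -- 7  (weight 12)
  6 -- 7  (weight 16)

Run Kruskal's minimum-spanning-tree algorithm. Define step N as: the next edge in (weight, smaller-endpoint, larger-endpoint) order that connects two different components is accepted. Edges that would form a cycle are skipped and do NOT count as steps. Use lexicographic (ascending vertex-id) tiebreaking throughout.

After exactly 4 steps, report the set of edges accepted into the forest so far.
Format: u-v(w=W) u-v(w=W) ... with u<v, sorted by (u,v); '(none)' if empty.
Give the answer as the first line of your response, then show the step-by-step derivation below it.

1-5(w=9) 2-7(w=3) 3-5(w=6) 4-5(w=3)

step 1: add edge 2-7 (w=3); MST = {2-7(w=3)}
step 2: add edge 4-5 (w=3); MST = {2-7(w=3) 4-5(w=3)}
step 3: add edge 3-5 (w=6); MST = {2-7(w=3) 3-5(w=6) 4-5(w=3)}
step 4: add edge 1-5 (w=9); MST = {1-5(w=9) 2-7(w=3) 3-5(w=6) 4-5(w=3)}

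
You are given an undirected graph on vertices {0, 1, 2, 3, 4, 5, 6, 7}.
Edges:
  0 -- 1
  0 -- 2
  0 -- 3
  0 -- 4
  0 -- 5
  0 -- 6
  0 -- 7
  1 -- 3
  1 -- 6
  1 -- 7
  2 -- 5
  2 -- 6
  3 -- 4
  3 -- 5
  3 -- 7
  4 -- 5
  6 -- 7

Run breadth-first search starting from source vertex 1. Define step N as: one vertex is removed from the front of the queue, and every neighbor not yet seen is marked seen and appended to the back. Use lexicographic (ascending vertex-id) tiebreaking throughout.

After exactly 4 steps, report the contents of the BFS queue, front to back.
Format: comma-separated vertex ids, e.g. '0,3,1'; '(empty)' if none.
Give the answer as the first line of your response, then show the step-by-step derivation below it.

7,2,4,5

step 1: dequeue 1; queue=[0,3,6,7]; order=1
step 2: dequeue 0; queue=[3,6,7,2,4,5]; order=1,0
step 3: dequeue 3; queue=[6,7,2,4,5]; order=1,0,3
step 4: dequeue 6; queue=[7,2,4,5]; order=1,0,3,6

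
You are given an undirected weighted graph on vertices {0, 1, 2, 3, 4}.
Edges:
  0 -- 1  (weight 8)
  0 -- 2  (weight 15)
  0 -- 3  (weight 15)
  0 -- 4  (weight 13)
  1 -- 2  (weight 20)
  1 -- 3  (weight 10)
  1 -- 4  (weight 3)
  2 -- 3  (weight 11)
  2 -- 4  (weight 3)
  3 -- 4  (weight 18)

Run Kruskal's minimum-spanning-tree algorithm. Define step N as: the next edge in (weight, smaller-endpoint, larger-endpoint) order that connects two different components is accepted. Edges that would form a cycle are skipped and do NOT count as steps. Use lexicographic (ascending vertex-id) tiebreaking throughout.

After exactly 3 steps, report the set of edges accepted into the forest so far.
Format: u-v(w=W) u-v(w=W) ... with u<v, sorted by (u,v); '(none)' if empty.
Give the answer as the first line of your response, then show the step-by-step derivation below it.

0-1(w=8) 1-4(w=3) 2-4(w=3)

step 1: add edge 1-4 (w=3); MST = {1-4(w=3)}
step 2: add edge 2-4 (w=3); MST = {1-4(w=3) 2-4(w=3)}
step 3: add edge 0-1 (w=8); MST = {0-1(w=8) 1-4(w=3) 2-4(w=3)}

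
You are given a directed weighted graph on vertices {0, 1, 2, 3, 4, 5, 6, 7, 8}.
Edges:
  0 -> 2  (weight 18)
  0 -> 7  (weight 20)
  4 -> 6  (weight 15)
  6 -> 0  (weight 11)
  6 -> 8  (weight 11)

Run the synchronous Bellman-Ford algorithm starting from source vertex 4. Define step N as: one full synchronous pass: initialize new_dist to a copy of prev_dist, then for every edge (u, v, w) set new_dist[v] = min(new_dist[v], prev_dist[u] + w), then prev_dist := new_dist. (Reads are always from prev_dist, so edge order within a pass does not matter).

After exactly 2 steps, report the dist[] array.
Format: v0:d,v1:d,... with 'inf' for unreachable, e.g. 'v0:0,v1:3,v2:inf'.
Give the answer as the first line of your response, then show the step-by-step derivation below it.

v0:26,v1:inf,v2:inf,v3:inf,v4:0,v5:inf,v6:15,v7:inf,v8:26

step 1: dist = v0:inf,v1:inf,v2:inf,v3:inf,v4:0,v5:inf,v6:15,v7:inf,v8:inf
step 2: dist = v0:26,v1:inf,v2:inf,v3:inf,v4:0,v5:inf,v6:15,v7:inf,v8:26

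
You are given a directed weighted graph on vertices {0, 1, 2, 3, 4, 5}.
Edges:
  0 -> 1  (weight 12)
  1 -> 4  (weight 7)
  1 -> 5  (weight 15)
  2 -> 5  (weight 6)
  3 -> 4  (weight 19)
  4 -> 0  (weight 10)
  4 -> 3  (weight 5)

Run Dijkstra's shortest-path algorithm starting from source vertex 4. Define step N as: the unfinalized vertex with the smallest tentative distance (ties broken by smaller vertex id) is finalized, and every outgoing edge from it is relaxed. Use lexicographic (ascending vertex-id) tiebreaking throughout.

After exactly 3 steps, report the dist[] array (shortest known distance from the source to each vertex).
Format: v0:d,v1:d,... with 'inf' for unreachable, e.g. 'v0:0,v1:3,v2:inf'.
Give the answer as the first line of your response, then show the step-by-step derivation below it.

v0:10,v1:22,v2:inf,v3:5,v4:0,v5:inf

step 1: dist = v0:10,v1:inf,v2:inf,v3:5,v4:0,v5:inf
step 2: dist = v0:10,v1:inf,v2:inf,v3:5,v4:0,v5:inf
step 3: dist = v0:10,v1:22,v2:inf,v3:5,v4:0,v5:inf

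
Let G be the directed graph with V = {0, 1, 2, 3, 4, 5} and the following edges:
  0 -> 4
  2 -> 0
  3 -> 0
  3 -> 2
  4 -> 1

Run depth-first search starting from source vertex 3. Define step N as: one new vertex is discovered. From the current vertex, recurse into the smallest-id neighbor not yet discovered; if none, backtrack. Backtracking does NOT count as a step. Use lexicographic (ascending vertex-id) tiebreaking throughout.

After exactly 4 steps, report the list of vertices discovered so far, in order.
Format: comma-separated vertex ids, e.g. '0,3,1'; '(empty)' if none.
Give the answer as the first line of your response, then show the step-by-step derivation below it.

3,0,4,1

step 1: discover 3; path=3; order=3
step 2: discover 0; path=3>0; order=3,0
step 3: discover 4; path=3>0>4; order=3,0,4
step 4: discover 1; path=3>0>4>1; order=3,0,4,1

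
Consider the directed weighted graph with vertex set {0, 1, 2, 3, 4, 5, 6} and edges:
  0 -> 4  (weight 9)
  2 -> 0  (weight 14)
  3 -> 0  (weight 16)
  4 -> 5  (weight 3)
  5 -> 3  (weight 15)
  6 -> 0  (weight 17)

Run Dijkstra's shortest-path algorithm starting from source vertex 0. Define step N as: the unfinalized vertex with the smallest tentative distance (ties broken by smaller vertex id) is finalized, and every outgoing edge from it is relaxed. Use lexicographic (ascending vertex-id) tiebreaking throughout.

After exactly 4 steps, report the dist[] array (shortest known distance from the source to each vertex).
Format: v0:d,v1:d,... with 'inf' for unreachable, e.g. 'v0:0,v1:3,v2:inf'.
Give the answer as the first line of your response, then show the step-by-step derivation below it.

v0:0,v1:inf,v2:inf,v3:27,v4:9,v5:12,v6:inf

step 1: dist = v0:0,v1:inf,v2:inf,v3:inf,v4:9,v5:inf,v6:inf
step 2: dist = v0:0,v1:inf,v2:inf,v3:inf,v4:9,v5:12,v6:inf
step 3: dist = v0:0,v1:inf,v2:inf,v3:27,v4:9,v5:12,v6:inf
step 4: dist = v0:0,v1:inf,v2:inf,v3:27,v4:9,v5:12,v6:inf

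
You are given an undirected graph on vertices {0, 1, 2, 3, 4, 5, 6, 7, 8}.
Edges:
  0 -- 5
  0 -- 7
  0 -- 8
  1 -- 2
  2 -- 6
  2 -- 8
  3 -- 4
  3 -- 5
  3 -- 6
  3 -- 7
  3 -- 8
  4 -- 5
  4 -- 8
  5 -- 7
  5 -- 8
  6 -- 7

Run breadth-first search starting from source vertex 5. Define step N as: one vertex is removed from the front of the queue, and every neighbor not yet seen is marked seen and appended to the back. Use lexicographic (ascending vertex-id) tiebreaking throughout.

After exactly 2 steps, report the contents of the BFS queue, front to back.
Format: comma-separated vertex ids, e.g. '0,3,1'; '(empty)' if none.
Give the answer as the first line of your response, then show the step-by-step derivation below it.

3,4,7,8

step 1: dequeue 5; queue=[0,3,4,7,8]; order=5
step 2: dequeue 0; queue=[3,4,7,8]; order=5,0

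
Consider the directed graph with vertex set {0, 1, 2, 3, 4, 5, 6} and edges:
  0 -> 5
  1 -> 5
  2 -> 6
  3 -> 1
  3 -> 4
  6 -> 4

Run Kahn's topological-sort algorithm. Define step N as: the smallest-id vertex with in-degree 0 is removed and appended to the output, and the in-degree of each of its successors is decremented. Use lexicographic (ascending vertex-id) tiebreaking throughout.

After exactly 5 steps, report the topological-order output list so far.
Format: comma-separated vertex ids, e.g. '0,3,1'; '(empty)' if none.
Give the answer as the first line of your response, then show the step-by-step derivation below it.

0,2,3,1,5

step 1: output 0; order=[0]; indeg=(0,1,0,0,2,1,1)
step 2: output 2; order=[0,2]; indeg=(0,1,0,0,2,1,0)
step 3: output 3; order=[0,2,3]; indeg=(0,0,0,0,1,1,0)
step 4: output 1; order=[0,2,3,1]; indeg=(0,0,0,0,1,0,0)
step 5: output 5; order=[0,2,3,1,5]; indeg=(0,0,0,0,1,0,0)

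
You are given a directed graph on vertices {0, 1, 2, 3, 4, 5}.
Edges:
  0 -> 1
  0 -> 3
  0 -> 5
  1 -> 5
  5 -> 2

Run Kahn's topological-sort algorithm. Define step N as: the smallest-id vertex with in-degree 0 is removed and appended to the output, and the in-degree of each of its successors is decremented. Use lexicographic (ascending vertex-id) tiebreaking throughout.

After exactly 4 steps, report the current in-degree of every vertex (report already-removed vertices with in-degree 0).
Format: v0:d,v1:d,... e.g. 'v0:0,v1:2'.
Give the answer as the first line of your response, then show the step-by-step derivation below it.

v0:0,v1:0,v2:1,v3:0,v4:0,v5:0

step 1: output 0; order=[0]; indeg=(0,0,1,0,0,1)
step 2: output 1; order=[0,1]; indeg=(0,0,1,0,0,0)
step 3: output 3; order=[0,1,3]; indeg=(0,0,1,0,0,0)
step 4: output 4; order=[0,1,3,4]; indeg=(0,0,1,0,0,0)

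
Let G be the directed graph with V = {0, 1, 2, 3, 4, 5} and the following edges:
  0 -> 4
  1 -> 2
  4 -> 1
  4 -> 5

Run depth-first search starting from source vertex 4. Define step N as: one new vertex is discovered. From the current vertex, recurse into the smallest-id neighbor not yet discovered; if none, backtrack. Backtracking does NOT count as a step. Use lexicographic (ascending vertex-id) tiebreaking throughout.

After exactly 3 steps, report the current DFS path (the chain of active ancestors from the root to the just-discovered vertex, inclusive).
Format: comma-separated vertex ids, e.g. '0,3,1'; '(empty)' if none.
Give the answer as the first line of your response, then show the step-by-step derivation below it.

4,1,2

step 1: discover 4; path=4; order=4
step 2: discover 1; path=4>1; order=4,1
step 3: discover 2; path=4>1>2; order=4,1,2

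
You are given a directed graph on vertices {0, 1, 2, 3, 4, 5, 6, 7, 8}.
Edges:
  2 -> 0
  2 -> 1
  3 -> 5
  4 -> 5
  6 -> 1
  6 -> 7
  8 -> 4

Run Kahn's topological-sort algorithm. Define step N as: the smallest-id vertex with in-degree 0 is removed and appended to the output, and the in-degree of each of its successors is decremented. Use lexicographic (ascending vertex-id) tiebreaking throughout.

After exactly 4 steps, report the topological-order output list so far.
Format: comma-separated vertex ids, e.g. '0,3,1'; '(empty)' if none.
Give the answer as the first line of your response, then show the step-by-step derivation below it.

2,0,3,6

step 1: output 2; order=[2]; indeg=(0,1,0,0,1,2,0,1,0)
step 2: output 0; order=[2,0]; indeg=(0,1,0,0,1,2,0,1,0)
step 3: output 3; order=[2,0,3]; indeg=(0,1,0,0,1,1,0,1,0)
step 4: output 6; order=[2,0,3,6]; indeg=(0,0,0,0,1,1,0,0,0)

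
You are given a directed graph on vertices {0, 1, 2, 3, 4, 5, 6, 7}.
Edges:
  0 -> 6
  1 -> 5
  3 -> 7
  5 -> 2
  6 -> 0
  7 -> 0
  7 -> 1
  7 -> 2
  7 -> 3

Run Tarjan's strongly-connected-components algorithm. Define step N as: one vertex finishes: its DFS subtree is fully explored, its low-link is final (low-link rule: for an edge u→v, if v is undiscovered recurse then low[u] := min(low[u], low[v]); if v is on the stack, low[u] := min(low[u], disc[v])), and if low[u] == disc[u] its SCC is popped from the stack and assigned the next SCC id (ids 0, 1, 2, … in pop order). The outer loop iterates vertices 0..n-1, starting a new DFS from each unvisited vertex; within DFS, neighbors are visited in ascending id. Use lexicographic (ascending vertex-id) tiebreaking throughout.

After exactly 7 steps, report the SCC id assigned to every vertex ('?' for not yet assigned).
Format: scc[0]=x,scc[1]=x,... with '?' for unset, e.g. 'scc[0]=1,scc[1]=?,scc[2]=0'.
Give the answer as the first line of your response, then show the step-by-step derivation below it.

scc[0]=0,scc[1]=3,scc[2]=1,scc[3]=4,scc[4]=?,scc[5]=2,scc[6]=0,scc[7]=4

step 1: low=(low[0]=0,low[1]=?,low[2]=?,low[3]=?,low[4]=?,low[5]=?,low[6]=0,low[7]=?); scc=(scc[0]=?,scc[1]=?,scc[2]=?,scc[3]=?,scc[4]=?,scc[5]=?,scc[6]=?,scc[7]=?)
step 2: low=(low[0]=0,low[1]=?,low[2]=?,low[3]=?,low[4]=?,low[5]=?,low[6]=0,low[7]=?); scc=(scc[0]=0,scc[1]=?,scc[2]=?,scc[3]=?,scc[4]=?,scc[5]=?,scc[6]=0,scc[7]=?)
step 3: low=(low[0]=0,low[1]=2,low[2]=4,low[3]=?,low[4]=?,low[5]=3,low[6]=0,low[7]=?); scc=(scc[0]=0,scc[1]=?,scc[2]=1,scc[3]=?,scc[4]=?,scc[5]=?,scc[6]=0,scc[7]=?)
step 4: low=(low[0]=0,low[1]=2,low[2]=4,low[3]=?,low[4]=?,low[5]=3,low[6]=0,low[7]=?); scc=(scc[0]=0,scc[1]=?,scc[2]=1,scc[3]=?,scc[4]=?,scc[5]=2,scc[6]=0,scc[7]=?)
step 5: low=(low[0]=0,low[1]=2,low[2]=4,low[3]=?,low[4]=?,low[5]=3,low[6]=0,low[7]=?); scc=(scc[0]=0,scc[1]=3,scc[2]=1,scc[3]=?,scc[4]=?,scc[5]=2,scc[6]=0,scc[7]=?)
step 6: low=(low[0]=0,low[1]=2,low[2]=4,low[3]=5,low[4]=?,low[5]=3,low[6]=0,low[7]=5); scc=(scc[0]=0,scc[1]=3,scc[2]=1,scc[3]=?,scc[4]=?,scc[5]=2,scc[6]=0,scc[7]=?)
step 7: low=(low[0]=0,low[1]=2,low[2]=4,low[3]=5,low[4]=?,low[5]=3,low[6]=0,low[7]=5); scc=(scc[0]=0,scc[1]=3,scc[2]=1,scc[3]=4,scc[4]=?,scc[5]=2,scc[6]=0,scc[7]=4)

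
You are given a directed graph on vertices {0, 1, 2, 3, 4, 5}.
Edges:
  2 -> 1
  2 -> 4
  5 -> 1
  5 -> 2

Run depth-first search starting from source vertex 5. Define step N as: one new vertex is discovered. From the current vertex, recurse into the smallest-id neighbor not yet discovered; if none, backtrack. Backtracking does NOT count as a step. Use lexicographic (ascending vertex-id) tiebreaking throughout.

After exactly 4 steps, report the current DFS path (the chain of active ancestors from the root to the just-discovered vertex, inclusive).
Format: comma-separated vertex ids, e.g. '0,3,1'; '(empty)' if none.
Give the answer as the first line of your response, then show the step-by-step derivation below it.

5,2,4

step 1: discover 5; path=5; order=5
step 2: discover 1; path=5>1; order=5,1
step 3: discover 2; path=5>2; order=5,1,2
step 4: discover 4; path=5>2>4; order=5,1,2,4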